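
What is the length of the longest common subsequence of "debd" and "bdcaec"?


LCS of "debd" and "bdcaec"
DP table:
           b    d    c    a    e    c
      0    0    0    0    0    0    0
  d   0    0    1    1    1    1    1
  e   0    0    1    1    1    2    2
  b   0    1    1    1    1    2    2
  d   0    1    2    2    2    2    2
LCS length = dp[4][6] = 2

2


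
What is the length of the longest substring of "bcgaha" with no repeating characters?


Input: "bcgaha"
Sliding window (track last position of each char):
  Position 0 ('b'): window [0,0] length 1 -- new best
  Position 1 ('c'): window [0,1] length 2 -- new best
  Position 2 ('g'): window [0,2] length 3 -- new best
  Position 3 ('a'): window [0,3] length 4 -- new best
  Position 4 ('h'): window [0,4] length 5 -- new best
  Position 5 ('a'): repeat (last at 3), move window start to 4
  Position 5 ('a'): window [4,5] length 2
Longest substring with no repeats: "bcgah" with length 5

5


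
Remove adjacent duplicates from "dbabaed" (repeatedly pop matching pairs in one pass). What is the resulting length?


Input: dbabaed
Stack-based adjacent duplicate removal:
  Read 'd': push. Stack: d
  Read 'b': push. Stack: db
  Read 'a': push. Stack: dba
  Read 'b': push. Stack: dbab
  Read 'a': push. Stack: dbaba
  Read 'e': push. Stack: dbabae
  Read 'd': push. Stack: dbabaed
Final stack: "dbabaed" (length 7)

7


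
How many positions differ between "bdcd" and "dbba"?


Comparing "bdcd" and "dbba" position by position:
  Position 0: 'b' vs 'd' => DIFFER
  Position 1: 'd' vs 'b' => DIFFER
  Position 2: 'c' vs 'b' => DIFFER
  Position 3: 'd' vs 'a' => DIFFER
Positions that differ: 4

4


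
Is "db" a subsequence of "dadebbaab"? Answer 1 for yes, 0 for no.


Check if "db" is a subsequence of "dadebbaab"
Greedy scan:
  Position 0 ('d'): matches sub[0] = 'd'
  Position 1 ('a'): no match needed
  Position 2 ('d'): no match needed
  Position 3 ('e'): no match needed
  Position 4 ('b'): matches sub[1] = 'b'
  Position 5 ('b'): no match needed
  Position 6 ('a'): no match needed
  Position 7 ('a'): no match needed
  Position 8 ('b'): no match needed
All 2 characters matched => is a subsequence

1


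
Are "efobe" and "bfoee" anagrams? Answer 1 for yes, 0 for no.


Strings: "efobe", "bfoee"
Sorted first:  beefo
Sorted second: beefo
Sorted forms match => anagrams

1


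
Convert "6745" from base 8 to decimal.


Input: "6745" in base 8
Positional expansion:
  Digit '6' (value 6) x 8^3 = 3072
  Digit '7' (value 7) x 8^2 = 448
  Digit '4' (value 4) x 8^1 = 32
  Digit '5' (value 5) x 8^0 = 5
Sum = 3557

3557


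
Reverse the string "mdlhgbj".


Input: mdlhgbj
Reading characters right to left:
  Position 6: 'j'
  Position 5: 'b'
  Position 4: 'g'
  Position 3: 'h'
  Position 2: 'l'
  Position 1: 'd'
  Position 0: 'm'
Reversed: jbghldm

jbghldm


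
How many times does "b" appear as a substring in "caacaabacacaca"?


Searching for "b" in "caacaabacacaca"
Scanning each position:
  Position 0: "c" => no
  Position 1: "a" => no
  Position 2: "a" => no
  Position 3: "c" => no
  Position 4: "a" => no
  Position 5: "a" => no
  Position 6: "b" => MATCH
  Position 7: "a" => no
  Position 8: "c" => no
  Position 9: "a" => no
  Position 10: "c" => no
  Position 11: "a" => no
  Position 12: "c" => no
  Position 13: "a" => no
Total occurrences: 1

1


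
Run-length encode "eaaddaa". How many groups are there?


Input: eaaddaa
Scanning for consecutive runs:
  Group 1: 'e' x 1 (positions 0-0)
  Group 2: 'a' x 2 (positions 1-2)
  Group 3: 'd' x 2 (positions 3-4)
  Group 4: 'a' x 2 (positions 5-6)
Total groups: 4

4


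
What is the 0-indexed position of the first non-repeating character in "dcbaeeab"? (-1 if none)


Input: dcbaeeab
Character frequencies:
  'a': 2
  'b': 2
  'c': 1
  'd': 1
  'e': 2
Scanning left to right for freq == 1:
  Position 0 ('d'): unique! => answer = 0

0


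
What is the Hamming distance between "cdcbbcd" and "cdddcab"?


Comparing "cdcbbcd" and "cdddcab" position by position:
  Position 0: 'c' vs 'c' => same
  Position 1: 'd' vs 'd' => same
  Position 2: 'c' vs 'd' => differ
  Position 3: 'b' vs 'd' => differ
  Position 4: 'b' vs 'c' => differ
  Position 5: 'c' vs 'a' => differ
  Position 6: 'd' vs 'b' => differ
Total differences (Hamming distance): 5

5


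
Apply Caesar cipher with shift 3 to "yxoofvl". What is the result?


Caesar cipher: shift "yxoofvl" by 3
  'y' (pos 24) + 3 = pos 1 = 'b'
  'x' (pos 23) + 3 = pos 0 = 'a'
  'o' (pos 14) + 3 = pos 17 = 'r'
  'o' (pos 14) + 3 = pos 17 = 'r'
  'f' (pos 5) + 3 = pos 8 = 'i'
  'v' (pos 21) + 3 = pos 24 = 'y'
  'l' (pos 11) + 3 = pos 14 = 'o'
Result: barriyo

barriyo


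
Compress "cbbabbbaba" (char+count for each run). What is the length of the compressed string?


Input: cbbabbbaba
Runs:
  'c' x 1 => "c1"
  'b' x 2 => "b2"
  'a' x 1 => "a1"
  'b' x 3 => "b3"
  'a' x 1 => "a1"
  'b' x 1 => "b1"
  'a' x 1 => "a1"
Compressed: "c1b2a1b3a1b1a1"
Compressed length: 14

14


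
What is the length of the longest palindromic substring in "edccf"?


Input: "edccf"
Checking substrings for palindromes:
  [2:4] "cc" (len 2) => palindrome
Longest palindromic substring: "cc" with length 2

2


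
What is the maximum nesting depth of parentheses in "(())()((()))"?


Input: "(())()((()))"
Tracking depth:
  Position 0 '(': depth becomes 1
  Position 1 '(': depth becomes 2
  Position 2 ')': depth becomes 1
  Position 3 ')': depth becomes 0
  Position 4 '(': depth becomes 1
  Position 5 ')': depth becomes 0
  Position 6 '(': depth becomes 1
  Position 7 '(': depth becomes 2
  Position 8 '(': depth becomes 3
  Position 9 ')': depth becomes 2
  Position 10 ')': depth becomes 1
  Position 11 ')': depth becomes 0
Maximum depth reached: 3

3


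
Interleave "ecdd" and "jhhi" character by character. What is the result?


Interleaving "ecdd" and "jhhi":
  Position 0: 'e' from first, 'j' from second => "ej"
  Position 1: 'c' from first, 'h' from second => "ch"
  Position 2: 'd' from first, 'h' from second => "dh"
  Position 3: 'd' from first, 'i' from second => "di"
Result: ejchdhdi

ejchdhdi


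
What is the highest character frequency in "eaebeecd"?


Input: eaebeecd
Character counts:
  'a': 1
  'b': 1
  'c': 1
  'd': 1
  'e': 4
Maximum frequency: 4

4


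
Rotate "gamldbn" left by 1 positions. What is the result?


Input: "gamldbn", rotate left by 1
First 1 characters: "g"
Remaining characters: "amldbn"
Concatenate remaining + first: "amldbn" + "g" = "amldbng"

amldbng


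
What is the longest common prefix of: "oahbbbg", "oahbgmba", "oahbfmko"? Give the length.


Words: oahbbbg, oahbgmba, oahbfmko
  Position 0: all 'o' => match
  Position 1: all 'a' => match
  Position 2: all 'h' => match
  Position 3: all 'b' => match
  Position 4: ('b', 'g', 'f') => mismatch, stop
LCP = "oahb" (length 4)

4


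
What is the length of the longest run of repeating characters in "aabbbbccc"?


Input: "aabbbbccc"
Scanning for longest run:
  Position 1 ('a'): continues run of 'a', length=2
  Position 2 ('b'): new char, reset run to 1
  Position 3 ('b'): continues run of 'b', length=2
  Position 4 ('b'): continues run of 'b', length=3
  Position 5 ('b'): continues run of 'b', length=4
  Position 6 ('c'): new char, reset run to 1
  Position 7 ('c'): continues run of 'c', length=2
  Position 8 ('c'): continues run of 'c', length=3
Longest run: 'b' with length 4

4


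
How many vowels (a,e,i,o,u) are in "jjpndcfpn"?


Input: jjpndcfpn
Checking each character:
  'j' at position 0: consonant
  'j' at position 1: consonant
  'p' at position 2: consonant
  'n' at position 3: consonant
  'd' at position 4: consonant
  'c' at position 5: consonant
  'f' at position 6: consonant
  'p' at position 7: consonant
  'n' at position 8: consonant
Total vowels: 0

0


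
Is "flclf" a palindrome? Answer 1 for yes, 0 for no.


Input: flclf
Reversed: flclf
  Compare pos 0 ('f') with pos 4 ('f'): match
  Compare pos 1 ('l') with pos 3 ('l'): match
Result: palindrome

1


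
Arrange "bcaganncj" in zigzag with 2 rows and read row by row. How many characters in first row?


Zigzag "bcaganncj" into 2 rows:
Placing characters:
  'b' => row 0
  'c' => row 1
  'a' => row 0
  'g' => row 1
  'a' => row 0
  'n' => row 1
  'n' => row 0
  'c' => row 1
  'j' => row 0
Rows:
  Row 0: "baanj"
  Row 1: "cgnc"
First row length: 5

5


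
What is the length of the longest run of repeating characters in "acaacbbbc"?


Input: "acaacbbbc"
Scanning for longest run:
  Position 1 ('c'): new char, reset run to 1
  Position 2 ('a'): new char, reset run to 1
  Position 3 ('a'): continues run of 'a', length=2
  Position 4 ('c'): new char, reset run to 1
  Position 5 ('b'): new char, reset run to 1
  Position 6 ('b'): continues run of 'b', length=2
  Position 7 ('b'): continues run of 'b', length=3
  Position 8 ('c'): new char, reset run to 1
Longest run: 'b' with length 3

3


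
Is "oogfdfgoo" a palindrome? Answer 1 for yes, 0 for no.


Input: oogfdfgoo
Reversed: oogfdfgoo
  Compare pos 0 ('o') with pos 8 ('o'): match
  Compare pos 1 ('o') with pos 7 ('o'): match
  Compare pos 2 ('g') with pos 6 ('g'): match
  Compare pos 3 ('f') with pos 5 ('f'): match
Result: palindrome

1


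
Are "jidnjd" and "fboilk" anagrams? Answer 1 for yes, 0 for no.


Strings: "jidnjd", "fboilk"
Sorted first:  ddijjn
Sorted second: bfiklo
Differ at position 0: 'd' vs 'b' => not anagrams

0


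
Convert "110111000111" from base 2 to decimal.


Input: "110111000111" in base 2
Positional expansion:
  Digit '1' (value 1) x 2^11 = 2048
  Digit '1' (value 1) x 2^10 = 1024
  Digit '0' (value 0) x 2^9 = 0
  Digit '1' (value 1) x 2^8 = 256
  Digit '1' (value 1) x 2^7 = 128
  Digit '1' (value 1) x 2^6 = 64
  Digit '0' (value 0) x 2^5 = 0
  Digit '0' (value 0) x 2^4 = 0
  Digit '0' (value 0) x 2^3 = 0
  Digit '1' (value 1) x 2^2 = 4
  Digit '1' (value 1) x 2^1 = 2
  Digit '1' (value 1) x 2^0 = 1
Sum = 3527

3527


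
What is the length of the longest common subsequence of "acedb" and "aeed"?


LCS of "acedb" and "aeed"
DP table:
           a    e    e    d
      0    0    0    0    0
  a   0    1    1    1    1
  c   0    1    1    1    1
  e   0    1    2    2    2
  d   0    1    2    2    3
  b   0    1    2    2    3
LCS length = dp[5][4] = 3

3


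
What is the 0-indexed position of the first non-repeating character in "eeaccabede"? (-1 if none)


Input: eeaccabede
Character frequencies:
  'a': 2
  'b': 1
  'c': 2
  'd': 1
  'e': 4
Scanning left to right for freq == 1:
  Position 0 ('e'): freq=4, skip
  Position 1 ('e'): freq=4, skip
  Position 2 ('a'): freq=2, skip
  Position 3 ('c'): freq=2, skip
  Position 4 ('c'): freq=2, skip
  Position 5 ('a'): freq=2, skip
  Position 6 ('b'): unique! => answer = 6

6


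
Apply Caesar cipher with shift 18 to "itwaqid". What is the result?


Caesar cipher: shift "itwaqid" by 18
  'i' (pos 8) + 18 = pos 0 = 'a'
  't' (pos 19) + 18 = pos 11 = 'l'
  'w' (pos 22) + 18 = pos 14 = 'o'
  'a' (pos 0) + 18 = pos 18 = 's'
  'q' (pos 16) + 18 = pos 8 = 'i'
  'i' (pos 8) + 18 = pos 0 = 'a'
  'd' (pos 3) + 18 = pos 21 = 'v'
Result: alosiav

alosiav


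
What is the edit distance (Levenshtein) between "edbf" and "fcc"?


Computing edit distance: "edbf" -> "fcc"
DP table:
           f    c    c
      0    1    2    3
  e   1    1    2    3
  d   2    2    2    3
  b   3    3    3    3
  f   4    3    4    4
Edit distance = dp[4][3] = 4

4


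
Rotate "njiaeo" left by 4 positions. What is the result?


Input: "njiaeo", rotate left by 4
First 4 characters: "njia"
Remaining characters: "eo"
Concatenate remaining + first: "eo" + "njia" = "eonjia"

eonjia


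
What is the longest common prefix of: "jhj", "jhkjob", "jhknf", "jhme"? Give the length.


Words: jhj, jhkjob, jhknf, jhme
  Position 0: all 'j' => match
  Position 1: all 'h' => match
  Position 2: ('j', 'k', 'k', 'm') => mismatch, stop
LCP = "jh" (length 2)

2


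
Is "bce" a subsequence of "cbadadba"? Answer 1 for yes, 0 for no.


Check if "bce" is a subsequence of "cbadadba"
Greedy scan:
  Position 0 ('c'): no match needed
  Position 1 ('b'): matches sub[0] = 'b'
  Position 2 ('a'): no match needed
  Position 3 ('d'): no match needed
  Position 4 ('a'): no match needed
  Position 5 ('d'): no match needed
  Position 6 ('b'): no match needed
  Position 7 ('a'): no match needed
Only matched 1/3 characters => not a subsequence

0


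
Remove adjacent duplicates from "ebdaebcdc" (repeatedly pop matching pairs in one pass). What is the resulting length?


Input: ebdaebcdc
Stack-based adjacent duplicate removal:
  Read 'e': push. Stack: e
  Read 'b': push. Stack: eb
  Read 'd': push. Stack: ebd
  Read 'a': push. Stack: ebda
  Read 'e': push. Stack: ebdae
  Read 'b': push. Stack: ebdaeb
  Read 'c': push. Stack: ebdaebc
  Read 'd': push. Stack: ebdaebcd
  Read 'c': push. Stack: ebdaebcdc
Final stack: "ebdaebcdc" (length 9)

9


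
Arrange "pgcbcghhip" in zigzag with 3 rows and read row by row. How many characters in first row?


Zigzag "pgcbcghhip" into 3 rows:
Placing characters:
  'p' => row 0
  'g' => row 1
  'c' => row 2
  'b' => row 1
  'c' => row 0
  'g' => row 1
  'h' => row 2
  'h' => row 1
  'i' => row 0
  'p' => row 1
Rows:
  Row 0: "pci"
  Row 1: "gbghp"
  Row 2: "ch"
First row length: 3

3


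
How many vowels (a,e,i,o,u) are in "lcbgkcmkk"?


Input: lcbgkcmkk
Checking each character:
  'l' at position 0: consonant
  'c' at position 1: consonant
  'b' at position 2: consonant
  'g' at position 3: consonant
  'k' at position 4: consonant
  'c' at position 5: consonant
  'm' at position 6: consonant
  'k' at position 7: consonant
  'k' at position 8: consonant
Total vowels: 0

0


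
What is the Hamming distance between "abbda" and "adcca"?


Comparing "abbda" and "adcca" position by position:
  Position 0: 'a' vs 'a' => same
  Position 1: 'b' vs 'd' => differ
  Position 2: 'b' vs 'c' => differ
  Position 3: 'd' vs 'c' => differ
  Position 4: 'a' vs 'a' => same
Total differences (Hamming distance): 3

3


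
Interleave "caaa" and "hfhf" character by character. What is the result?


Interleaving "caaa" and "hfhf":
  Position 0: 'c' from first, 'h' from second => "ch"
  Position 1: 'a' from first, 'f' from second => "af"
  Position 2: 'a' from first, 'h' from second => "ah"
  Position 3: 'a' from first, 'f' from second => "af"
Result: chafahaf

chafahaf


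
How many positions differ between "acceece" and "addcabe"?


Comparing "acceece" and "addcabe" position by position:
  Position 0: 'a' vs 'a' => same
  Position 1: 'c' vs 'd' => DIFFER
  Position 2: 'c' vs 'd' => DIFFER
  Position 3: 'e' vs 'c' => DIFFER
  Position 4: 'e' vs 'a' => DIFFER
  Position 5: 'c' vs 'b' => DIFFER
  Position 6: 'e' vs 'e' => same
Positions that differ: 5

5


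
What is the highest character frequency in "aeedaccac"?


Input: aeedaccac
Character counts:
  'a': 3
  'c': 3
  'd': 1
  'e': 2
Maximum frequency: 3

3


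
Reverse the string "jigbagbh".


Input: jigbagbh
Reading characters right to left:
  Position 7: 'h'
  Position 6: 'b'
  Position 5: 'g'
  Position 4: 'a'
  Position 3: 'b'
  Position 2: 'g'
  Position 1: 'i'
  Position 0: 'j'
Reversed: hbgabgij

hbgabgij


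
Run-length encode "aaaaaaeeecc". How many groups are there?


Input: aaaaaaeeecc
Scanning for consecutive runs:
  Group 1: 'a' x 6 (positions 0-5)
  Group 2: 'e' x 3 (positions 6-8)
  Group 3: 'c' x 2 (positions 9-10)
Total groups: 3

3


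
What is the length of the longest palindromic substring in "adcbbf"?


Input: "adcbbf"
Checking substrings for palindromes:
  [3:5] "bb" (len 2) => palindrome
Longest palindromic substring: "bb" with length 2

2


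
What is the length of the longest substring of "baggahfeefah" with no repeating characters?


Input: "baggahfeefah"
Sliding window (track last position of each char):
  Position 0 ('b'): window [0,0] length 1 -- new best
  Position 1 ('a'): window [0,1] length 2 -- new best
  Position 2 ('g'): window [0,2] length 3 -- new best
  Position 3 ('g'): repeat (last at 2), move window start to 3
  Position 3 ('g'): window [3,3] length 1
  Position 4 ('a'): window [3,4] length 2
  Position 5 ('h'): window [3,5] length 3
  Position 6 ('f'): window [3,6] length 4 -- new best
  Position 7 ('e'): window [3,7] length 5 -- new best
  Position 8 ('e'): repeat (last at 7), move window start to 8
  Position 8 ('e'): window [8,8] length 1
  Position 9 ('f'): window [8,9] length 2
  Position 10 ('a'): window [8,10] length 3
  Position 11 ('h'): window [8,11] length 4
Longest substring with no repeats: "gahfe" with length 5

5


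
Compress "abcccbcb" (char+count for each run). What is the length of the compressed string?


Input: abcccbcb
Runs:
  'a' x 1 => "a1"
  'b' x 1 => "b1"
  'c' x 3 => "c3"
  'b' x 1 => "b1"
  'c' x 1 => "c1"
  'b' x 1 => "b1"
Compressed: "a1b1c3b1c1b1"
Compressed length: 12

12


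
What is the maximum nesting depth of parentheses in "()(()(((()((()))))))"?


Input: "()(()(((()((()))))))"
Tracking depth:
  Position 0 '(': depth becomes 1
  Position 1 ')': depth becomes 0
  Position 2 '(': depth becomes 1
  Position 3 '(': depth becomes 2
  Position 4 ')': depth becomes 1
  Position 5 '(': depth becomes 2
  Position 6 '(': depth becomes 3
  Position 7 '(': depth becomes 4
  Position 8 '(': depth becomes 5
  Position 9 ')': depth becomes 4
  Position 10 '(': depth becomes 5
  Position 11 '(': depth becomes 6
  Position 12 '(': depth becomes 7
  Position 13 ')': depth becomes 6
  Position 14 ')': depth becomes 5
  Position 15 ')': depth becomes 4
  Position 16 ')': depth becomes 3
  Position 17 ')': depth becomes 2
  Position 18 ')': depth becomes 1
  Position 19 ')': depth becomes 0
Maximum depth reached: 7

7


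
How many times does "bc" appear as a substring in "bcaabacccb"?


Searching for "bc" in "bcaabacccb"
Scanning each position:
  Position 0: "bc" => MATCH
  Position 1: "ca" => no
  Position 2: "aa" => no
  Position 3: "ab" => no
  Position 4: "ba" => no
  Position 5: "ac" => no
  Position 6: "cc" => no
  Position 7: "cc" => no
  Position 8: "cb" => no
Total occurrences: 1

1


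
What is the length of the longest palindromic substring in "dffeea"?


Input: "dffeea"
Checking substrings for palindromes:
  [1:3] "ff" (len 2) => palindrome
  [3:5] "ee" (len 2) => palindrome
Longest palindromic substring: "ff" with length 2

2


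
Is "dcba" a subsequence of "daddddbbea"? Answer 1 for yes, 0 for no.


Check if "dcba" is a subsequence of "daddddbbea"
Greedy scan:
  Position 0 ('d'): matches sub[0] = 'd'
  Position 1 ('a'): no match needed
  Position 2 ('d'): no match needed
  Position 3 ('d'): no match needed
  Position 4 ('d'): no match needed
  Position 5 ('d'): no match needed
  Position 6 ('b'): no match needed
  Position 7 ('b'): no match needed
  Position 8 ('e'): no match needed
  Position 9 ('a'): no match needed
Only matched 1/4 characters => not a subsequence

0


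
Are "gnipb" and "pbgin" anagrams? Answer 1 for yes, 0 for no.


Strings: "gnipb", "pbgin"
Sorted first:  bginp
Sorted second: bginp
Sorted forms match => anagrams

1


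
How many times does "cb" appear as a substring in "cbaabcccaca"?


Searching for "cb" in "cbaabcccaca"
Scanning each position:
  Position 0: "cb" => MATCH
  Position 1: "ba" => no
  Position 2: "aa" => no
  Position 3: "ab" => no
  Position 4: "bc" => no
  Position 5: "cc" => no
  Position 6: "cc" => no
  Position 7: "ca" => no
  Position 8: "ac" => no
  Position 9: "ca" => no
Total occurrences: 1

1


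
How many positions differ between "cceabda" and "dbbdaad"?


Comparing "cceabda" and "dbbdaad" position by position:
  Position 0: 'c' vs 'd' => DIFFER
  Position 1: 'c' vs 'b' => DIFFER
  Position 2: 'e' vs 'b' => DIFFER
  Position 3: 'a' vs 'd' => DIFFER
  Position 4: 'b' vs 'a' => DIFFER
  Position 5: 'd' vs 'a' => DIFFER
  Position 6: 'a' vs 'd' => DIFFER
Positions that differ: 7

7


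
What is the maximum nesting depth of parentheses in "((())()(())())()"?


Input: "((())()(())())()"
Tracking depth:
  Position 0 '(': depth becomes 1
  Position 1 '(': depth becomes 2
  Position 2 '(': depth becomes 3
  Position 3 ')': depth becomes 2
  Position 4 ')': depth becomes 1
  Position 5 '(': depth becomes 2
  Position 6 ')': depth becomes 1
  Position 7 '(': depth becomes 2
  Position 8 '(': depth becomes 3
  Position 9 ')': depth becomes 2
  Position 10 ')': depth becomes 1
  Position 11 '(': depth becomes 2
  Position 12 ')': depth becomes 1
  Position 13 ')': depth becomes 0
  Position 14 '(': depth becomes 1
  Position 15 ')': depth becomes 0
Maximum depth reached: 3

3


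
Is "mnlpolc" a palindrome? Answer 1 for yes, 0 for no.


Input: mnlpolc
Reversed: cloplnm
  Compare pos 0 ('m') with pos 6 ('c'): MISMATCH
  Compare pos 1 ('n') with pos 5 ('l'): MISMATCH
  Compare pos 2 ('l') with pos 4 ('o'): MISMATCH
Result: not a palindrome

0


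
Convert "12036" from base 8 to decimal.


Input: "12036" in base 8
Positional expansion:
  Digit '1' (value 1) x 8^4 = 4096
  Digit '2' (value 2) x 8^3 = 1024
  Digit '0' (value 0) x 8^2 = 0
  Digit '3' (value 3) x 8^1 = 24
  Digit '6' (value 6) x 8^0 = 6
Sum = 5150

5150


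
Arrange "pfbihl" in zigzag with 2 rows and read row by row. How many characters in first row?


Zigzag "pfbihl" into 2 rows:
Placing characters:
  'p' => row 0
  'f' => row 1
  'b' => row 0
  'i' => row 1
  'h' => row 0
  'l' => row 1
Rows:
  Row 0: "pbh"
  Row 1: "fil"
First row length: 3

3


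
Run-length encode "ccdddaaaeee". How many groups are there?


Input: ccdddaaaeee
Scanning for consecutive runs:
  Group 1: 'c' x 2 (positions 0-1)
  Group 2: 'd' x 3 (positions 2-4)
  Group 3: 'a' x 3 (positions 5-7)
  Group 4: 'e' x 3 (positions 8-10)
Total groups: 4

4


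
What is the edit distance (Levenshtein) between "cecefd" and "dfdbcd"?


Computing edit distance: "cecefd" -> "dfdbcd"
DP table:
           d    f    d    b    c    d
      0    1    2    3    4    5    6
  c   1    1    2    3    4    4    5
  e   2    2    2    3    4    5    5
  c   3    3    3    3    4    4    5
  e   4    4    4    4    4    5    5
  f   5    5    4    5    5    5    6
  d   6    5    5    4    5    6    5
Edit distance = dp[6][6] = 5

5


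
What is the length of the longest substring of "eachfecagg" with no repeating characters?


Input: "eachfecagg"
Sliding window (track last position of each char):
  Position 0 ('e'): window [0,0] length 1 -- new best
  Position 1 ('a'): window [0,1] length 2 -- new best
  Position 2 ('c'): window [0,2] length 3 -- new best
  Position 3 ('h'): window [0,3] length 4 -- new best
  Position 4 ('f'): window [0,4] length 5 -- new best
  Position 5 ('e'): repeat (last at 0), move window start to 1
  Position 5 ('e'): window [1,5] length 5
  Position 6 ('c'): repeat (last at 2), move window start to 3
  Position 6 ('c'): window [3,6] length 4
  Position 7 ('a'): window [3,7] length 5
  Position 8 ('g'): window [3,8] length 6 -- new best
  Position 9 ('g'): repeat (last at 8), move window start to 9
  Position 9 ('g'): window [9,9] length 1
Longest substring with no repeats: "hfecag" with length 6

6


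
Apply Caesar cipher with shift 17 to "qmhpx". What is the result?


Caesar cipher: shift "qmhpx" by 17
  'q' (pos 16) + 17 = pos 7 = 'h'
  'm' (pos 12) + 17 = pos 3 = 'd'
  'h' (pos 7) + 17 = pos 24 = 'y'
  'p' (pos 15) + 17 = pos 6 = 'g'
  'x' (pos 23) + 17 = pos 14 = 'o'
Result: hdygo

hdygo


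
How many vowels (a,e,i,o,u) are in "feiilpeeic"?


Input: feiilpeeic
Checking each character:
  'f' at position 0: consonant
  'e' at position 1: vowel (running total: 1)
  'i' at position 2: vowel (running total: 2)
  'i' at position 3: vowel (running total: 3)
  'l' at position 4: consonant
  'p' at position 5: consonant
  'e' at position 6: vowel (running total: 4)
  'e' at position 7: vowel (running total: 5)
  'i' at position 8: vowel (running total: 6)
  'c' at position 9: consonant
Total vowels: 6

6


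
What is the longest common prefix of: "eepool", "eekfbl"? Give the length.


Words: eepool, eekfbl
  Position 0: all 'e' => match
  Position 1: all 'e' => match
  Position 2: ('p', 'k') => mismatch, stop
LCP = "ee" (length 2)

2


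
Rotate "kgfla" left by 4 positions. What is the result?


Input: "kgfla", rotate left by 4
First 4 characters: "kgfl"
Remaining characters: "a"
Concatenate remaining + first: "a" + "kgfl" = "akgfl"

akgfl


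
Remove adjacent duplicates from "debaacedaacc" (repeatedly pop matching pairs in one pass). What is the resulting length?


Input: debaacedaacc
Stack-based adjacent duplicate removal:
  Read 'd': push. Stack: d
  Read 'e': push. Stack: de
  Read 'b': push. Stack: deb
  Read 'a': push. Stack: deba
  Read 'a': matches stack top 'a' => pop. Stack: deb
  Read 'c': push. Stack: debc
  Read 'e': push. Stack: debce
  Read 'd': push. Stack: debced
  Read 'a': push. Stack: debceda
  Read 'a': matches stack top 'a' => pop. Stack: debced
  Read 'c': push. Stack: debcedc
  Read 'c': matches stack top 'c' => pop. Stack: debced
Final stack: "debced" (length 6)

6


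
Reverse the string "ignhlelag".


Input: ignhlelag
Reading characters right to left:
  Position 8: 'g'
  Position 7: 'a'
  Position 6: 'l'
  Position 5: 'e'
  Position 4: 'l'
  Position 3: 'h'
  Position 2: 'n'
  Position 1: 'g'
  Position 0: 'i'
Reversed: galelhngi

galelhngi


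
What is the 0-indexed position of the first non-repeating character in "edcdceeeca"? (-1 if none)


Input: edcdceeeca
Character frequencies:
  'a': 1
  'c': 3
  'd': 2
  'e': 4
Scanning left to right for freq == 1:
  Position 0 ('e'): freq=4, skip
  Position 1 ('d'): freq=2, skip
  Position 2 ('c'): freq=3, skip
  Position 3 ('d'): freq=2, skip
  Position 4 ('c'): freq=3, skip
  Position 5 ('e'): freq=4, skip
  Position 6 ('e'): freq=4, skip
  Position 7 ('e'): freq=4, skip
  Position 8 ('c'): freq=3, skip
  Position 9 ('a'): unique! => answer = 9

9


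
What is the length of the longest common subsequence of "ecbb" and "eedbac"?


LCS of "ecbb" and "eedbac"
DP table:
           e    e    d    b    a    c
      0    0    0    0    0    0    0
  e   0    1    1    1    1    1    1
  c   0    1    1    1    1    1    2
  b   0    1    1    1    2    2    2
  b   0    1    1    1    2    2    2
LCS length = dp[4][6] = 2

2


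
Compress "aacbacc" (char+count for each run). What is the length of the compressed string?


Input: aacbacc
Runs:
  'a' x 2 => "a2"
  'c' x 1 => "c1"
  'b' x 1 => "b1"
  'a' x 1 => "a1"
  'c' x 2 => "c2"
Compressed: "a2c1b1a1c2"
Compressed length: 10

10


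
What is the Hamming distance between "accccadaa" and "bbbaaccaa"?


Comparing "accccadaa" and "bbbaaccaa" position by position:
  Position 0: 'a' vs 'b' => differ
  Position 1: 'c' vs 'b' => differ
  Position 2: 'c' vs 'b' => differ
  Position 3: 'c' vs 'a' => differ
  Position 4: 'c' vs 'a' => differ
  Position 5: 'a' vs 'c' => differ
  Position 6: 'd' vs 'c' => differ
  Position 7: 'a' vs 'a' => same
  Position 8: 'a' vs 'a' => same
Total differences (Hamming distance): 7

7


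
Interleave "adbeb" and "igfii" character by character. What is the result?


Interleaving "adbeb" and "igfii":
  Position 0: 'a' from first, 'i' from second => "ai"
  Position 1: 'd' from first, 'g' from second => "dg"
  Position 2: 'b' from first, 'f' from second => "bf"
  Position 3: 'e' from first, 'i' from second => "ei"
  Position 4: 'b' from first, 'i' from second => "bi"
Result: aidgbfeibi

aidgbfeibi


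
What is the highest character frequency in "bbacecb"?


Input: bbacecb
Character counts:
  'a': 1
  'b': 3
  'c': 2
  'e': 1
Maximum frequency: 3

3


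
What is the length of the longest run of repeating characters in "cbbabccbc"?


Input: "cbbabccbc"
Scanning for longest run:
  Position 1 ('b'): new char, reset run to 1
  Position 2 ('b'): continues run of 'b', length=2
  Position 3 ('a'): new char, reset run to 1
  Position 4 ('b'): new char, reset run to 1
  Position 5 ('c'): new char, reset run to 1
  Position 6 ('c'): continues run of 'c', length=2
  Position 7 ('b'): new char, reset run to 1
  Position 8 ('c'): new char, reset run to 1
Longest run: 'b' with length 2

2


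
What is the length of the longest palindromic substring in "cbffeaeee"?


Input: "cbffeaeee"
Checking substrings for palindromes:
  [4:7] "eae" (len 3) => palindrome
  [6:9] "eee" (len 3) => palindrome
  [2:4] "ff" (len 2) => palindrome
  [6:8] "ee" (len 2) => palindrome
  [7:9] "ee" (len 2) => palindrome
Longest palindromic substring: "eae" with length 3

3


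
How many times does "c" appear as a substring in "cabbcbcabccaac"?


Searching for "c" in "cabbcbcabccaac"
Scanning each position:
  Position 0: "c" => MATCH
  Position 1: "a" => no
  Position 2: "b" => no
  Position 3: "b" => no
  Position 4: "c" => MATCH
  Position 5: "b" => no
  Position 6: "c" => MATCH
  Position 7: "a" => no
  Position 8: "b" => no
  Position 9: "c" => MATCH
  Position 10: "c" => MATCH
  Position 11: "a" => no
  Position 12: "a" => no
  Position 13: "c" => MATCH
Total occurrences: 6

6


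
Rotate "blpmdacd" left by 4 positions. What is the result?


Input: "blpmdacd", rotate left by 4
First 4 characters: "blpm"
Remaining characters: "dacd"
Concatenate remaining + first: "dacd" + "blpm" = "dacdblpm"

dacdblpm


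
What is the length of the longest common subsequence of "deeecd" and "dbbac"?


LCS of "deeecd" and "dbbac"
DP table:
           d    b    b    a    c
      0    0    0    0    0    0
  d   0    1    1    1    1    1
  e   0    1    1    1    1    1
  e   0    1    1    1    1    1
  e   0    1    1    1    1    1
  c   0    1    1    1    1    2
  d   0    1    1    1    1    2
LCS length = dp[6][5] = 2

2


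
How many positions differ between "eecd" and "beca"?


Comparing "eecd" and "beca" position by position:
  Position 0: 'e' vs 'b' => DIFFER
  Position 1: 'e' vs 'e' => same
  Position 2: 'c' vs 'c' => same
  Position 3: 'd' vs 'a' => DIFFER
Positions that differ: 2

2


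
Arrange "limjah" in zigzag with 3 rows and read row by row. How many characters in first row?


Zigzag "limjah" into 3 rows:
Placing characters:
  'l' => row 0
  'i' => row 1
  'm' => row 2
  'j' => row 1
  'a' => row 0
  'h' => row 1
Rows:
  Row 0: "la"
  Row 1: "ijh"
  Row 2: "m"
First row length: 2

2


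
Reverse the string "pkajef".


Input: pkajef
Reading characters right to left:
  Position 5: 'f'
  Position 4: 'e'
  Position 3: 'j'
  Position 2: 'a'
  Position 1: 'k'
  Position 0: 'p'
Reversed: fejakp

fejakp


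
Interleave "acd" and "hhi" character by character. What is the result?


Interleaving "acd" and "hhi":
  Position 0: 'a' from first, 'h' from second => "ah"
  Position 1: 'c' from first, 'h' from second => "ch"
  Position 2: 'd' from first, 'i' from second => "di"
Result: ahchdi

ahchdi


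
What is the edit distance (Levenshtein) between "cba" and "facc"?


Computing edit distance: "cba" -> "facc"
DP table:
           f    a    c    c
      0    1    2    3    4
  c   1    1    2    2    3
  b   2    2    2    3    3
  a   3    3    2    3    4
Edit distance = dp[3][4] = 4

4


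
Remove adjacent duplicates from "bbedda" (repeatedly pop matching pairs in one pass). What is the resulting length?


Input: bbedda
Stack-based adjacent duplicate removal:
  Read 'b': push. Stack: b
  Read 'b': matches stack top 'b' => pop. Stack: (empty)
  Read 'e': push. Stack: e
  Read 'd': push. Stack: ed
  Read 'd': matches stack top 'd' => pop. Stack: e
  Read 'a': push. Stack: ea
Final stack: "ea" (length 2)

2


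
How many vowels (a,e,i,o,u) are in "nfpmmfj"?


Input: nfpmmfj
Checking each character:
  'n' at position 0: consonant
  'f' at position 1: consonant
  'p' at position 2: consonant
  'm' at position 3: consonant
  'm' at position 4: consonant
  'f' at position 5: consonant
  'j' at position 6: consonant
Total vowels: 0

0


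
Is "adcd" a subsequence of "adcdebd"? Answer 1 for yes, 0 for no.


Check if "adcd" is a subsequence of "adcdebd"
Greedy scan:
  Position 0 ('a'): matches sub[0] = 'a'
  Position 1 ('d'): matches sub[1] = 'd'
  Position 2 ('c'): matches sub[2] = 'c'
  Position 3 ('d'): matches sub[3] = 'd'
  Position 4 ('e'): no match needed
  Position 5 ('b'): no match needed
  Position 6 ('d'): no match needed
All 4 characters matched => is a subsequence

1


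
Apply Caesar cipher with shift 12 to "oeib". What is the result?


Caesar cipher: shift "oeib" by 12
  'o' (pos 14) + 12 = pos 0 = 'a'
  'e' (pos 4) + 12 = pos 16 = 'q'
  'i' (pos 8) + 12 = pos 20 = 'u'
  'b' (pos 1) + 12 = pos 13 = 'n'
Result: aqun

aqun


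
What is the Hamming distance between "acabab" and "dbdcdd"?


Comparing "acabab" and "dbdcdd" position by position:
  Position 0: 'a' vs 'd' => differ
  Position 1: 'c' vs 'b' => differ
  Position 2: 'a' vs 'd' => differ
  Position 3: 'b' vs 'c' => differ
  Position 4: 'a' vs 'd' => differ
  Position 5: 'b' vs 'd' => differ
Total differences (Hamming distance): 6

6


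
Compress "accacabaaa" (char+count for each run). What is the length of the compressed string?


Input: accacabaaa
Runs:
  'a' x 1 => "a1"
  'c' x 2 => "c2"
  'a' x 1 => "a1"
  'c' x 1 => "c1"
  'a' x 1 => "a1"
  'b' x 1 => "b1"
  'a' x 3 => "a3"
Compressed: "a1c2a1c1a1b1a3"
Compressed length: 14

14


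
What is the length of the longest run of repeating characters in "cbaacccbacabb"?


Input: "cbaacccbacabb"
Scanning for longest run:
  Position 1 ('b'): new char, reset run to 1
  Position 2 ('a'): new char, reset run to 1
  Position 3 ('a'): continues run of 'a', length=2
  Position 4 ('c'): new char, reset run to 1
  Position 5 ('c'): continues run of 'c', length=2
  Position 6 ('c'): continues run of 'c', length=3
  Position 7 ('b'): new char, reset run to 1
  Position 8 ('a'): new char, reset run to 1
  Position 9 ('c'): new char, reset run to 1
  Position 10 ('a'): new char, reset run to 1
  Position 11 ('b'): new char, reset run to 1
  Position 12 ('b'): continues run of 'b', length=2
Longest run: 'c' with length 3

3


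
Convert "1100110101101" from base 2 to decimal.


Input: "1100110101101" in base 2
Positional expansion:
  Digit '1' (value 1) x 2^12 = 4096
  Digit '1' (value 1) x 2^11 = 2048
  Digit '0' (value 0) x 2^10 = 0
  Digit '0' (value 0) x 2^9 = 0
  Digit '1' (value 1) x 2^8 = 256
  Digit '1' (value 1) x 2^7 = 128
  Digit '0' (value 0) x 2^6 = 0
  Digit '1' (value 1) x 2^5 = 32
  Digit '0' (value 0) x 2^4 = 0
  Digit '1' (value 1) x 2^3 = 8
  Digit '1' (value 1) x 2^2 = 4
  Digit '0' (value 0) x 2^1 = 0
  Digit '1' (value 1) x 2^0 = 1
Sum = 6573

6573


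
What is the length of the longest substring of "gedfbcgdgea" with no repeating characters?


Input: "gedfbcgdgea"
Sliding window (track last position of each char):
  Position 0 ('g'): window [0,0] length 1 -- new best
  Position 1 ('e'): window [0,1] length 2 -- new best
  Position 2 ('d'): window [0,2] length 3 -- new best
  Position 3 ('f'): window [0,3] length 4 -- new best
  Position 4 ('b'): window [0,4] length 5 -- new best
  Position 5 ('c'): window [0,5] length 6 -- new best
  Position 6 ('g'): repeat (last at 0), move window start to 1
  Position 6 ('g'): window [1,6] length 6
  Position 7 ('d'): repeat (last at 2), move window start to 3
  Position 7 ('d'): window [3,7] length 5
  Position 8 ('g'): repeat (last at 6), move window start to 7
  Position 8 ('g'): window [7,8] length 2
  Position 9 ('e'): window [7,9] length 3
  Position 10 ('a'): window [7,10] length 4
Longest substring with no repeats: "gedfbc" with length 6

6


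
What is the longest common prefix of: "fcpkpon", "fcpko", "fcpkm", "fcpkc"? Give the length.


Words: fcpkpon, fcpko, fcpkm, fcpkc
  Position 0: all 'f' => match
  Position 1: all 'c' => match
  Position 2: all 'p' => match
  Position 3: all 'k' => match
  Position 4: ('p', 'o', 'm', 'c') => mismatch, stop
LCP = "fcpk" (length 4)

4


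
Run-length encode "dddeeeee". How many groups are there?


Input: dddeeeee
Scanning for consecutive runs:
  Group 1: 'd' x 3 (positions 0-2)
  Group 2: 'e' x 5 (positions 3-7)
Total groups: 2

2


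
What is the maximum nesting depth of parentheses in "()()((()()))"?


Input: "()()((()()))"
Tracking depth:
  Position 0 '(': depth becomes 1
  Position 1 ')': depth becomes 0
  Position 2 '(': depth becomes 1
  Position 3 ')': depth becomes 0
  Position 4 '(': depth becomes 1
  Position 5 '(': depth becomes 2
  Position 6 '(': depth becomes 3
  Position 7 ')': depth becomes 2
  Position 8 '(': depth becomes 3
  Position 9 ')': depth becomes 2
  Position 10 ')': depth becomes 1
  Position 11 ')': depth becomes 0
Maximum depth reached: 3

3


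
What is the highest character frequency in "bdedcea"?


Input: bdedcea
Character counts:
  'a': 1
  'b': 1
  'c': 1
  'd': 2
  'e': 2
Maximum frequency: 2

2


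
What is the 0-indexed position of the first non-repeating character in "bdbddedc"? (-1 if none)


Input: bdbddedc
Character frequencies:
  'b': 2
  'c': 1
  'd': 4
  'e': 1
Scanning left to right for freq == 1:
  Position 0 ('b'): freq=2, skip
  Position 1 ('d'): freq=4, skip
  Position 2 ('b'): freq=2, skip
  Position 3 ('d'): freq=4, skip
  Position 4 ('d'): freq=4, skip
  Position 5 ('e'): unique! => answer = 5

5


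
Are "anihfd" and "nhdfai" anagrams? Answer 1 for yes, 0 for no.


Strings: "anihfd", "nhdfai"
Sorted first:  adfhin
Sorted second: adfhin
Sorted forms match => anagrams

1


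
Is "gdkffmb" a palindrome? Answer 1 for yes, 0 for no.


Input: gdkffmb
Reversed: bmffkdg
  Compare pos 0 ('g') with pos 6 ('b'): MISMATCH
  Compare pos 1 ('d') with pos 5 ('m'): MISMATCH
  Compare pos 2 ('k') with pos 4 ('f'): MISMATCH
Result: not a palindrome

0


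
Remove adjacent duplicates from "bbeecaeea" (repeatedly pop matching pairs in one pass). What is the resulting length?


Input: bbeecaeea
Stack-based adjacent duplicate removal:
  Read 'b': push. Stack: b
  Read 'b': matches stack top 'b' => pop. Stack: (empty)
  Read 'e': push. Stack: e
  Read 'e': matches stack top 'e' => pop. Stack: (empty)
  Read 'c': push. Stack: c
  Read 'a': push. Stack: ca
  Read 'e': push. Stack: cae
  Read 'e': matches stack top 'e' => pop. Stack: ca
  Read 'a': matches stack top 'a' => pop. Stack: c
Final stack: "c" (length 1)

1


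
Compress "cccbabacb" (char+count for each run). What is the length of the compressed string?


Input: cccbabacb
Runs:
  'c' x 3 => "c3"
  'b' x 1 => "b1"
  'a' x 1 => "a1"
  'b' x 1 => "b1"
  'a' x 1 => "a1"
  'c' x 1 => "c1"
  'b' x 1 => "b1"
Compressed: "c3b1a1b1a1c1b1"
Compressed length: 14

14


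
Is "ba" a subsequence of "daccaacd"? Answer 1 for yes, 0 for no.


Check if "ba" is a subsequence of "daccaacd"
Greedy scan:
  Position 0 ('d'): no match needed
  Position 1 ('a'): no match needed
  Position 2 ('c'): no match needed
  Position 3 ('c'): no match needed
  Position 4 ('a'): no match needed
  Position 5 ('a'): no match needed
  Position 6 ('c'): no match needed
  Position 7 ('d'): no match needed
Only matched 0/2 characters => not a subsequence

0


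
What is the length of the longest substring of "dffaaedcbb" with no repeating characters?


Input: "dffaaedcbb"
Sliding window (track last position of each char):
  Position 0 ('d'): window [0,0] length 1 -- new best
  Position 1 ('f'): window [0,1] length 2 -- new best
  Position 2 ('f'): repeat (last at 1), move window start to 2
  Position 2 ('f'): window [2,2] length 1
  Position 3 ('a'): window [2,3] length 2
  Position 4 ('a'): repeat (last at 3), move window start to 4
  Position 4 ('a'): window [4,4] length 1
  Position 5 ('e'): window [4,5] length 2
  Position 6 ('d'): window [4,6] length 3 -- new best
  Position 7 ('c'): window [4,7] length 4 -- new best
  Position 8 ('b'): window [4,8] length 5 -- new best
  Position 9 ('b'): repeat (last at 8), move window start to 9
  Position 9 ('b'): window [9,9] length 1
Longest substring with no repeats: "aedcb" with length 5

5
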